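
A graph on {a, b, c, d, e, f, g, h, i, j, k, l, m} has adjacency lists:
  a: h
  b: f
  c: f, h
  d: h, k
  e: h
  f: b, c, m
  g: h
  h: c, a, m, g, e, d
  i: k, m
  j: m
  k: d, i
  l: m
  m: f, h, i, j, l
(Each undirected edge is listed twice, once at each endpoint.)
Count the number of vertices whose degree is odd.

8

Degrees: a:1, b:1, c:2, d:2, e:1, f:3, g:1, h:6, i:2, j:1, k:2, l:1, m:5
Odd-degree vertices: a, b, e, f, g, j, l, m.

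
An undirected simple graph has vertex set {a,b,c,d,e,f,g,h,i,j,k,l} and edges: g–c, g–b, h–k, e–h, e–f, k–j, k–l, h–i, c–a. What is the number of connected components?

3

Component: {d}
Component: {a, b, c, g}
Component: {e, f, h, i, j, k, l}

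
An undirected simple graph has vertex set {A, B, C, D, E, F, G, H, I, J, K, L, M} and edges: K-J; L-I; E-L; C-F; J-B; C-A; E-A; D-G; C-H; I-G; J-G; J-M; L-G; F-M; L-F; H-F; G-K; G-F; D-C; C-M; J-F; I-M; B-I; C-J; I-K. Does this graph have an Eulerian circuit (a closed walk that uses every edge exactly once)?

No

Degrees: A:2, B:2, C:6, D:2, E:2, F:6, G:6, H:2, I:5, J:6, K:3, L:4, M:4
I, K have odd degree; an Eulerian circuit needs every degree to be even, so none exists.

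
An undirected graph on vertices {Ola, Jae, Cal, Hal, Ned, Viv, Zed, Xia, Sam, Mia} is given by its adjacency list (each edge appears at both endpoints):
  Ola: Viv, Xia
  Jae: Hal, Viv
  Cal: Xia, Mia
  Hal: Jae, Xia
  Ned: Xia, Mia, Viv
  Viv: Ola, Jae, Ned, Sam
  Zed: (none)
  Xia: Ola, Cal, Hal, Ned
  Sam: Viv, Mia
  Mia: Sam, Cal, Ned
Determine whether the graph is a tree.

No

|V| = 10, |E| = 12.
It splits into 2 components, so it cannot be a tree.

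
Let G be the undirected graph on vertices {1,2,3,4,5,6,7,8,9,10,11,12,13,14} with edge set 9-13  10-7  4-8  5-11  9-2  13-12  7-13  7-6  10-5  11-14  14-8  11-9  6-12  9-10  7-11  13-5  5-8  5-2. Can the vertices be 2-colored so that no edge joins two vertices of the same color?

Color {1, 3, 4, 5, 7, 9, 12, 14} black and {2, 6, 8, 10, 11, 13} white. No edge joins two same-colored vertices, so the graph is bipartite.

Yes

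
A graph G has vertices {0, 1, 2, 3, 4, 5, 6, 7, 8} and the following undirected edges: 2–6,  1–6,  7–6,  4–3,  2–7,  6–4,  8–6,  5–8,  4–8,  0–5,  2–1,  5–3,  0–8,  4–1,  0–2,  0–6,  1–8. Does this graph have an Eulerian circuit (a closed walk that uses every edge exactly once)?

Degrees: 0:4, 1:4, 2:4, 3:2, 4:4, 5:3, 6:6, 7:2, 8:5
5, 8 have odd degree; an Eulerian circuit needs every degree to be even, so none exists.

No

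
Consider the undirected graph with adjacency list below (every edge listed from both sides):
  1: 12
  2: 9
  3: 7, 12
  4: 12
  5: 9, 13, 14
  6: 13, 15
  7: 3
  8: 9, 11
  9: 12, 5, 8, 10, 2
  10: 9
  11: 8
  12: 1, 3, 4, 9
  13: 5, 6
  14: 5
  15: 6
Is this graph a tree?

The graph has 15 vertices and 14 edges.
Connected and |E| = |V| - 1, which characterizes a tree.

Yes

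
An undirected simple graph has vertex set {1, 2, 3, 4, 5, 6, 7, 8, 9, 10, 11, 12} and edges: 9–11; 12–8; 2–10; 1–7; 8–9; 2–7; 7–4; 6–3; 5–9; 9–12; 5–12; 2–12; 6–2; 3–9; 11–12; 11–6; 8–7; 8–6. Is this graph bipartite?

11-9-12-11 is an odd cycle (length 3), and a bipartite graph can contain only even cycles.

No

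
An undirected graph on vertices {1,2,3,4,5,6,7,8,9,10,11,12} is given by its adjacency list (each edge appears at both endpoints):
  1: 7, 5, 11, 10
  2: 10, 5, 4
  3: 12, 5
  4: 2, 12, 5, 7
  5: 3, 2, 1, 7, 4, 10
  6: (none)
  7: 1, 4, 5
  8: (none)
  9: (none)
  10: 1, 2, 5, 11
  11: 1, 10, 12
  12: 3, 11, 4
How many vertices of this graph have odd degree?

4

Degrees: 1:4, 2:3, 3:2, 4:4, 5:6, 6:0, 7:3, 8:0, 9:0, 10:4, 11:3, 12:3
Odd-degree vertices: 2, 7, 11, 12.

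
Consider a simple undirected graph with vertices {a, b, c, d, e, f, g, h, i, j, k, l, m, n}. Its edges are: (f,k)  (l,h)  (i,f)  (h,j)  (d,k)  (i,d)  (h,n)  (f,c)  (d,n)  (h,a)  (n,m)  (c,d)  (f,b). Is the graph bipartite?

A valid 2-coloring puts {d, e, f, g, h, m} on one side and {a, b, c, i, j, k, l, n} on the other; every edge crosses between the two sides.

Yes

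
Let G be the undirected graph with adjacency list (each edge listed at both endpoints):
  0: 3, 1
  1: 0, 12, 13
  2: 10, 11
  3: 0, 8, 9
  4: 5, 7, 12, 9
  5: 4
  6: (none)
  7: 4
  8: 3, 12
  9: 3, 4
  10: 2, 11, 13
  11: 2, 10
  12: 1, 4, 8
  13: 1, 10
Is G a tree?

The graph has 14 vertices and 15 edges.
It is not connected, so it is not a tree.

No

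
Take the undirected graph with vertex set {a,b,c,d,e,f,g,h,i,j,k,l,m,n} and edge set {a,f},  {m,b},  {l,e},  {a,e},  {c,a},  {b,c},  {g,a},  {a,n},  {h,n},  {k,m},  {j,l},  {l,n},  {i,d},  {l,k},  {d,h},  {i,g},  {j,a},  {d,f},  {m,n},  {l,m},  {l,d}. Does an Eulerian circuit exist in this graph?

Degrees: a:6, b:2, c:2, d:4, e:2, f:2, g:2, h:2, i:2, j:2, k:2, l:6, m:4, n:4
Every vertex has even degree and the edges form a single connected piece, so an Eulerian circuit exists.

Yes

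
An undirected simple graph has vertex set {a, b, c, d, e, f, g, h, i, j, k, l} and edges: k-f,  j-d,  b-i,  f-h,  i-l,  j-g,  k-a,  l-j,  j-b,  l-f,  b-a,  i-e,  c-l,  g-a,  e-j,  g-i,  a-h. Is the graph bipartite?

Color {b, d, e, g, h, k, l} black and {a, c, f, i, j} white. No edge joins two same-colored vertices, so the graph is bipartite.

Yes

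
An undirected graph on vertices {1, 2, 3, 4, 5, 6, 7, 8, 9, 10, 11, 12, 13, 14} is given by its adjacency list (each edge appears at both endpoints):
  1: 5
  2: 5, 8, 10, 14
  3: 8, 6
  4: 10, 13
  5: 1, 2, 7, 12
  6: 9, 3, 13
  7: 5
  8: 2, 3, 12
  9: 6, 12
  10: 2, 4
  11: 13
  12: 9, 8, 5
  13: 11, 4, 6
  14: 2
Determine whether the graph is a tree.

No

|V| = 14, |E| = 16.
A tree on 14 vertices has exactly 13 edges; this graph has 16, so it contains a cycle and is not a tree.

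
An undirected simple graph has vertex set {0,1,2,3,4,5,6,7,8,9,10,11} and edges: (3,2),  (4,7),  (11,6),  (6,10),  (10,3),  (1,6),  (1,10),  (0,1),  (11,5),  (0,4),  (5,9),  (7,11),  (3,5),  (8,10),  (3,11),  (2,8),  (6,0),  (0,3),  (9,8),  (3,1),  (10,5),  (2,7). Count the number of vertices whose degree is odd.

Degrees: 0:4, 1:4, 2:3, 3:6, 4:2, 5:4, 6:4, 7:3, 8:3, 9:2, 10:5, 11:4
Odd-degree vertices: 2, 7, 8, 10.

4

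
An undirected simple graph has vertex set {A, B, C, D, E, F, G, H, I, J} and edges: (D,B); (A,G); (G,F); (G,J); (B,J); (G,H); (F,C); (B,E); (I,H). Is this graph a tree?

Yes

The graph has 10 vertices and 9 edges.
Connected and |E| = |V| - 1, which characterizes a tree.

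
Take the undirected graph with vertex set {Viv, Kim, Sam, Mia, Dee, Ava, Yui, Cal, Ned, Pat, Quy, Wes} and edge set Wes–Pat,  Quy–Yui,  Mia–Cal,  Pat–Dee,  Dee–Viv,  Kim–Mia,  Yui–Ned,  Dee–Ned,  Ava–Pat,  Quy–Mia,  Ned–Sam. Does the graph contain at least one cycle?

|V| = 12, |E| = 11, number of components = 1.
Since 11 = 12 - 1, the graph is a forest and contains no cycle.

No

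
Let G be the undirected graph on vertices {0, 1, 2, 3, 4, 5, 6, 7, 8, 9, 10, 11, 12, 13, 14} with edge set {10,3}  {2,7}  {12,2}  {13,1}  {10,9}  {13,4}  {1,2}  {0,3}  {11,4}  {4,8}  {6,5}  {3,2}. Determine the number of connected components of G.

Component: {14}
Component: {5, 6}
Component: {0, 1, 2, 3, 4, 7, 8, 9, 10, 11, 12, 13}

3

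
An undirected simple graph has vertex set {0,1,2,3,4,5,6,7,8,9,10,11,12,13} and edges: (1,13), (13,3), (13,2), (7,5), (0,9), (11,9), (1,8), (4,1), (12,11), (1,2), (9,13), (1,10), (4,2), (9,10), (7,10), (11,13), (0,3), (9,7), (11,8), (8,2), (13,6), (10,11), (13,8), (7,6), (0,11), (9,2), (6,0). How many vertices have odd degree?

6

Degrees: 0:4, 1:5, 2:5, 3:2, 4:2, 5:1, 6:3, 7:4, 8:4, 9:6, 10:4, 11:6, 12:1, 13:7
Odd-degree vertices: 1, 2, 5, 6, 12, 13.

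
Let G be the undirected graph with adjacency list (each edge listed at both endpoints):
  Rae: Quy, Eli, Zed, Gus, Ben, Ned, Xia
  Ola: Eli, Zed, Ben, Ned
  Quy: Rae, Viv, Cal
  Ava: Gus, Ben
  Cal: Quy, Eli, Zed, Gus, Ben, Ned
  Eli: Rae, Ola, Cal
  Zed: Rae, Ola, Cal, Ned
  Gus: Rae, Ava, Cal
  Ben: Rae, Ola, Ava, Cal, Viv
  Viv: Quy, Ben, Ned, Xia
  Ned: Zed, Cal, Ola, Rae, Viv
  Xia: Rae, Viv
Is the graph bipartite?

No

Zed-Ned-Rae-Zed is an odd cycle (length 3), and a bipartite graph can contain only even cycles.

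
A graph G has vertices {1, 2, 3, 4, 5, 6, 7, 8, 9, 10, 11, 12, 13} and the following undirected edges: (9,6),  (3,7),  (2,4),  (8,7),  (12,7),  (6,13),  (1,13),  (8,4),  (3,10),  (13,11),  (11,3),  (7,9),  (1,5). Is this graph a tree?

The graph has 13 vertices and 13 edges.
A tree on 13 vertices has exactly 12 edges; this graph has 13, so it contains a cycle and is not a tree.

No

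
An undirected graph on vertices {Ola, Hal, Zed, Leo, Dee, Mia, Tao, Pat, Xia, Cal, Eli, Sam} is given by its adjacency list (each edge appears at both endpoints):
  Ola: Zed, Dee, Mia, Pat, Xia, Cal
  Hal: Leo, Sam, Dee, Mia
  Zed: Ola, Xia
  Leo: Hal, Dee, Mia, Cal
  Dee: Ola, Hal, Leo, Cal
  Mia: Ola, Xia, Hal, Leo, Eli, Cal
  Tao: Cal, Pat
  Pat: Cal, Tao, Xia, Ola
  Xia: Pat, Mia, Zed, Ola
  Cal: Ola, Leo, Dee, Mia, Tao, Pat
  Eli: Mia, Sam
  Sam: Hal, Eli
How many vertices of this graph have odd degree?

0

Degrees: Ola:6, Hal:4, Zed:2, Leo:4, Dee:4, Mia:6, Tao:2, Pat:4, Xia:4, Cal:6, Eli:2, Sam:2
Odd-degree vertices: none.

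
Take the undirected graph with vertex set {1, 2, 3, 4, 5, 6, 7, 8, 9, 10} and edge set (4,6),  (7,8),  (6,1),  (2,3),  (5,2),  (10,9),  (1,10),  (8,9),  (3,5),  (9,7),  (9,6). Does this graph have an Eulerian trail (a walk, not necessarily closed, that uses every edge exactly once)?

No

Degrees: 1:2, 2:2, 3:2, 4:1, 5:2, 6:3, 7:2, 8:2, 9:4, 10:2
Odd-degree vertices: 4, 6 (2 total).
The edges lie in more than one component, so no single trail can cover them all.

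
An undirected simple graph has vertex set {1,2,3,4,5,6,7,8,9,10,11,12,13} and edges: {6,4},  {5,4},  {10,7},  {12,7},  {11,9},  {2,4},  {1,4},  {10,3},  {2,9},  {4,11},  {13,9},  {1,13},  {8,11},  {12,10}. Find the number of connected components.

Component: {3, 7, 10, 12}
Component: {1, 2, 4, 5, 6, 8, 9, 11, 13}

2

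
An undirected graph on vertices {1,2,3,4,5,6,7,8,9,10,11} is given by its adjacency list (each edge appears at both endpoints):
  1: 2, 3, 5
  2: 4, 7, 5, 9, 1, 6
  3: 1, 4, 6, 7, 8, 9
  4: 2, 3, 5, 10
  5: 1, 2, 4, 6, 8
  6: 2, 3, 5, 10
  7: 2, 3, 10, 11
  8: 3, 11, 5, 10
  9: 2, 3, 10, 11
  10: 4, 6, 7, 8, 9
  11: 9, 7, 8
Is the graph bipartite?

The cycle 2-5-6-2 has length 3, which is odd, so the graph is not bipartite.

No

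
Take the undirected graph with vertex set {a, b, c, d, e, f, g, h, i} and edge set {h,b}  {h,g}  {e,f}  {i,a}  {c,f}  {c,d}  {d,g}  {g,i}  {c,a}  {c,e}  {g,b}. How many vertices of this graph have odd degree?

Degrees: a:2, b:2, c:4, d:2, e:2, f:2, g:4, h:2, i:2
Odd-degree vertices: none.

0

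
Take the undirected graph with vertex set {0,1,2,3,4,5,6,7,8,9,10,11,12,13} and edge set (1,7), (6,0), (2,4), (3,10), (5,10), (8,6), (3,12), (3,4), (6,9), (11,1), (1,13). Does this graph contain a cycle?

The graph has 14 vertices, 11 edges, and 3 connected components.
Since 11 = 14 - 3, the graph is a forest and contains no cycle.

No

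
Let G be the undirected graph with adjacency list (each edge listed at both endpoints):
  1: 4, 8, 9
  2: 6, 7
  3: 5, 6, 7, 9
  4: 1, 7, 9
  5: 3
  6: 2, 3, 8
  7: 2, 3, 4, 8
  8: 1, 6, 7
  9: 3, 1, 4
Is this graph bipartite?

The cycle 4-1-9-4 has length 3, which is odd, so the graph is not bipartite.

No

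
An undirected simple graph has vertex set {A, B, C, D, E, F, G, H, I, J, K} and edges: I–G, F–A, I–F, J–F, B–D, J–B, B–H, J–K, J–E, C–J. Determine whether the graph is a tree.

The graph has 11 vertices and 10 edges.
It is connected with exactly 10 edges, hence acyclic — it is a tree.

Yes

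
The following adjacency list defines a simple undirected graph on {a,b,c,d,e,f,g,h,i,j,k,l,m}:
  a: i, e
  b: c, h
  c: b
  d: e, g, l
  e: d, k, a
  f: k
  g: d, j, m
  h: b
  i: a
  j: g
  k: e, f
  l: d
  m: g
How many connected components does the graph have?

2

Component: {b, c, h}
Component: {a, d, e, f, g, i, j, k, l, m}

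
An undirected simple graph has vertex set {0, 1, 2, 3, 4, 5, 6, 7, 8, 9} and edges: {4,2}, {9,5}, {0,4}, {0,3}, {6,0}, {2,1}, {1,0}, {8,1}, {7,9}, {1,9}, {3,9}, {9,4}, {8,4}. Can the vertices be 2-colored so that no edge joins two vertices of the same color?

A valid 2-coloring puts {1, 3, 4, 5, 6, 7} on one side and {0, 2, 8, 9} on the other; every edge crosses between the two sides.

Yes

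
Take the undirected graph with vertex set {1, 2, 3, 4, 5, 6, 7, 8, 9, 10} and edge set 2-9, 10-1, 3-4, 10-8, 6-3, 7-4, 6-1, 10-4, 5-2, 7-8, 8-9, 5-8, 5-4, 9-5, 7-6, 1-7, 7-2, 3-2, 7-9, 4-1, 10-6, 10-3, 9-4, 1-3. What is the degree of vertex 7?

6

Neighbors of 7: 1, 2, 4, 6, 8, 9.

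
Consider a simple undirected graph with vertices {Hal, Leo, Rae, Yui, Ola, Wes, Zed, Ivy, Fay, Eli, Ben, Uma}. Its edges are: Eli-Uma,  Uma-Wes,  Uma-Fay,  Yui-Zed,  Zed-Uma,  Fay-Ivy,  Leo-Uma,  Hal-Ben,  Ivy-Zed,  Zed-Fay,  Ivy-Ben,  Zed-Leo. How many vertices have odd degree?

Degrees: Hal:1, Leo:2, Rae:0, Yui:1, Ola:0, Wes:1, Zed:5, Ivy:3, Fay:3, Eli:1, Ben:2, Uma:5
Odd-degree vertices: Hal, Yui, Wes, Zed, Ivy, Fay, Eli, Uma.

8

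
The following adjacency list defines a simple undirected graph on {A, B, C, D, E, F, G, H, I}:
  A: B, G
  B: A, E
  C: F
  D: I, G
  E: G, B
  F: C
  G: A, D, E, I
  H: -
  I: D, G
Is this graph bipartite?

The cycle D-G-I-D has length 3, which is odd, so the graph is not bipartite.

No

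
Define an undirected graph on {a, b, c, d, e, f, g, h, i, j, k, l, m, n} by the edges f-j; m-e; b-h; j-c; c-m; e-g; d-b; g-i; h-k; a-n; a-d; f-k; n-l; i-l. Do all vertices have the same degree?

Yes

Degrees: a:2, b:2, c:2, d:2, e:2, f:2, g:2, h:2, i:2, j:2, k:2, l:2, m:2, n:2
Every vertex has degree 2, so the graph is 2-regular.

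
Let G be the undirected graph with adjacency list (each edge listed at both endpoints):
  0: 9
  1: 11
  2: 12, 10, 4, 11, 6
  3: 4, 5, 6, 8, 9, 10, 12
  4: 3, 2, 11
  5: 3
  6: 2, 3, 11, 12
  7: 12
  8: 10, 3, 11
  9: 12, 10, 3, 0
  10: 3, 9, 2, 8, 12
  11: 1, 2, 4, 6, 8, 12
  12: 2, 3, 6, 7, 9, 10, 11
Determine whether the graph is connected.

Starting from 0 and exploring outward reaches every vertex (0, 9, 12, 10, 3, 11, 7, 2, 6, 8, 4, 5, 1); the graph is connected.

Yes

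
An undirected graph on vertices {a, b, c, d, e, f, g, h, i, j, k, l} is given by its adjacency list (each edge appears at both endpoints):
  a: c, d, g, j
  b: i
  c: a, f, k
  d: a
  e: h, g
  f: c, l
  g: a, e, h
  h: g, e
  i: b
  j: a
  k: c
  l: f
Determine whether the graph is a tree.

The graph has 12 vertices and 11 edges.
It is not connected, so it is not a tree.

No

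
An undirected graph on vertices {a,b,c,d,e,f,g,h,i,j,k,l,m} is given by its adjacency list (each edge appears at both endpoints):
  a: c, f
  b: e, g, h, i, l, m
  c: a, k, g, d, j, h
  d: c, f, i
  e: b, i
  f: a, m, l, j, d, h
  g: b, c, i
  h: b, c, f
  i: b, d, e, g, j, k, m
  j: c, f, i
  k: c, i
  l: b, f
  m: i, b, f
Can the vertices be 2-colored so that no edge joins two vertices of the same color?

No

The cycle i-b-m-i has length 3, which is odd, so the graph is not bipartite.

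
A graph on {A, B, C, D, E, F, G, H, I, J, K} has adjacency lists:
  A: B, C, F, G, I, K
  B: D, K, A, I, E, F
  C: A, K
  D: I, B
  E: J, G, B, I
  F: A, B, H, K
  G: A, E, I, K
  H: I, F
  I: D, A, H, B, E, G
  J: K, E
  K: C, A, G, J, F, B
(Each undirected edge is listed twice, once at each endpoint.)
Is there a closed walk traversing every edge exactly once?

Degrees: A:6, B:6, C:2, D:2, E:4, F:4, G:4, H:2, I:6, J:2, K:6
All degrees are even and the non-isolated vertices are connected — an Eulerian circuit exists.

Yes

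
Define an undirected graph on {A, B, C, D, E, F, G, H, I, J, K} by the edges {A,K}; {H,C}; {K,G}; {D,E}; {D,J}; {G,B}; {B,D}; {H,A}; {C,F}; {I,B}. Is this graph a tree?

Yes

|V| = 11, |E| = 10.
Connected and |E| = |V| - 1, which characterizes a tree.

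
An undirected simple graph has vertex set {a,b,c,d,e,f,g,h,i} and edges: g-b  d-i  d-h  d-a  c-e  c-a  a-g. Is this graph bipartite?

Partition the vertices as {c, d, f, g} vs {a, b, e, h, i}. Each listed edge has one endpoint in each part, so the graph is bipartite.

Yes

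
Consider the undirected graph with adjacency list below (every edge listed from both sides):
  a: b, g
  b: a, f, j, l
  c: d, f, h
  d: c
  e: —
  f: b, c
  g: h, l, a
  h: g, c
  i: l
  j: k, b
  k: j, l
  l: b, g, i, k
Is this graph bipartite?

Partition the vertices as {b, c, e, g, i, k} vs {a, d, f, h, j, l}. Each listed edge has one endpoint in each part, so the graph is bipartite.

Yes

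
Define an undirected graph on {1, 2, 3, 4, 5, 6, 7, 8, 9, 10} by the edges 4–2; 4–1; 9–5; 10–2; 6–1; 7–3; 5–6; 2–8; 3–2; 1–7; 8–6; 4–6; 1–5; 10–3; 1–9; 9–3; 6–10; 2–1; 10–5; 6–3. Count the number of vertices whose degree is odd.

Degrees: 1:6, 2:5, 3:5, 4:3, 5:4, 6:6, 7:2, 8:2, 9:3, 10:4
Odd-degree vertices: 2, 3, 4, 9.

4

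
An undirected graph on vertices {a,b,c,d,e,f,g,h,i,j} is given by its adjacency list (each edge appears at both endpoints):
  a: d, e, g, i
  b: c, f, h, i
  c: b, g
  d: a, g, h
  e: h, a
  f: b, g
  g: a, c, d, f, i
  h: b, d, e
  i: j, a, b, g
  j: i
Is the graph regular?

Degrees: a:4, b:4, c:2, d:3, e:2, f:2, g:5, h:3, i:4, j:1
Vertex j has degree 1 while g has degree 5, so the graph is not regular.

No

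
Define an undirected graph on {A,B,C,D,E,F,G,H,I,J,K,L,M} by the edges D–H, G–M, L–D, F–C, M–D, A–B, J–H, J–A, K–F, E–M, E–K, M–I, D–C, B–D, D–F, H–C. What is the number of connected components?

1

Component: {A, B, C, D, E, F, G, H, I, J, K, L, M}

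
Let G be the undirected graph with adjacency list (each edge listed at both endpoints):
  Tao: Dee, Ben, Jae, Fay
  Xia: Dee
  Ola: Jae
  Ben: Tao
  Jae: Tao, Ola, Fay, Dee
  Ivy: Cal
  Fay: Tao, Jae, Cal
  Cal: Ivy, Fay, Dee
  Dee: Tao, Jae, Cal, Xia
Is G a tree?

|V| = 9, |E| = 11.
A tree on 9 vertices has exactly 8 edges; this graph has 11, so it contains a cycle and is not a tree.

No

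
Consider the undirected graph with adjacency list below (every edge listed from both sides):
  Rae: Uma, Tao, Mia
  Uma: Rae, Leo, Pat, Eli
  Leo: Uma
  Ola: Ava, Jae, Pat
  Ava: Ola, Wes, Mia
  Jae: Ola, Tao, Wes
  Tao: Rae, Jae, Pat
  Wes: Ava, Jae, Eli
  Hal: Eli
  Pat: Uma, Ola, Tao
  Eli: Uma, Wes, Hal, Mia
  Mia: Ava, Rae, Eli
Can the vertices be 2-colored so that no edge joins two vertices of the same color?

Color {Uma, Ola, Tao, Wes, Hal, Mia} black and {Rae, Leo, Ava, Jae, Pat, Eli} white. No edge joins two same-colored vertices, so the graph is bipartite.

Yes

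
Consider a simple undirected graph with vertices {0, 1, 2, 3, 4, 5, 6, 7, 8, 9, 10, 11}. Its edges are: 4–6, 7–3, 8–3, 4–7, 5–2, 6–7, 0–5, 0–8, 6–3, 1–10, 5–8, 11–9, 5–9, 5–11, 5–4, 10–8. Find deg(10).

Neighbors of 10: 1, 8.

2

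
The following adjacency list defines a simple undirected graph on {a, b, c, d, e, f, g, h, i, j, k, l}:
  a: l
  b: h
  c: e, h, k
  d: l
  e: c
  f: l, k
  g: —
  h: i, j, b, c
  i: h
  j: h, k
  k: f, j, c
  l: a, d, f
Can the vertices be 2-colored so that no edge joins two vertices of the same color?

Yes

A valid 2-coloring puts {e, g, h, k, l} on one side and {a, b, c, d, f, i, j} on the other; every edge crosses between the two sides.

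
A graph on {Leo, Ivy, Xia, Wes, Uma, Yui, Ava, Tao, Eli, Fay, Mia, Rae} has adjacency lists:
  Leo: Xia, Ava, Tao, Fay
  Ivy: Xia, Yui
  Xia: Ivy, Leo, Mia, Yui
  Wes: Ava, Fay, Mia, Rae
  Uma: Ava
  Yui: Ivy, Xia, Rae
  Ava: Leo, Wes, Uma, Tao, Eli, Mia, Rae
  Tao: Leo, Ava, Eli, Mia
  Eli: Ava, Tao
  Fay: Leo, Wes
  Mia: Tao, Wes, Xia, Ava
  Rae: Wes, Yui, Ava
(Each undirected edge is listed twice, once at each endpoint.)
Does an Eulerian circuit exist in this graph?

Degrees: Leo:4, Ivy:2, Xia:4, Wes:4, Uma:1, Yui:3, Ava:7, Tao:4, Eli:2, Fay:2, Mia:4, Rae:3
Vertices with odd degree: Uma, Yui, Ava, Rae. An Eulerian circuit requires all degrees even.

No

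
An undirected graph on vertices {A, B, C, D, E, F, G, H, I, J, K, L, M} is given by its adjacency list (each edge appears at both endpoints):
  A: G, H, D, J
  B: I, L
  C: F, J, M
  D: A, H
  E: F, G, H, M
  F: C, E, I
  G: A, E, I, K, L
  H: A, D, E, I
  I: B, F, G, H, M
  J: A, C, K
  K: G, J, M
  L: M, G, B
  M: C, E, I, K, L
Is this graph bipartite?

No

The cycle A-D-H-A has length 3, which is odd, so the graph is not bipartite.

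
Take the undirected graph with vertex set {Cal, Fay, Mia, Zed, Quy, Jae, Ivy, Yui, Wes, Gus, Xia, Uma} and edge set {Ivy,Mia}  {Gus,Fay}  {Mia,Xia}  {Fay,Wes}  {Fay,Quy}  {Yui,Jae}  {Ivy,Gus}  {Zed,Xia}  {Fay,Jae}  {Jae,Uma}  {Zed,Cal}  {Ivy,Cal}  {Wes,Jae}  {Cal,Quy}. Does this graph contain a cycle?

Yes

|V| = 12, |E| = 14, number of components = 1.
One cycle is Cal-Ivy-Mia-Xia-Zed-Cal.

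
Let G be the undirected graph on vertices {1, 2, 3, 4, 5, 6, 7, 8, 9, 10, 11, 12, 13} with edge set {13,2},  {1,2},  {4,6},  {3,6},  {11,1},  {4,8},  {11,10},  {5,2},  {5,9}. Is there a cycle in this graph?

|V| = 13, |E| = 9, number of components = 4.
A forest on 13 vertices with 4 components has exactly 9 edges, which matches — so no cycle.

No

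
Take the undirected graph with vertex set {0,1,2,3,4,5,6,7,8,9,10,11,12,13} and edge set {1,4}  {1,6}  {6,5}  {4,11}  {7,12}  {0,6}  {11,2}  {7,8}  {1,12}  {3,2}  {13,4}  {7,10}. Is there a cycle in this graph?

No

|V| = 14, |E| = 12, number of components = 2.
A forest on 14 vertices with 2 components has exactly 12 edges, which matches — so no cycle.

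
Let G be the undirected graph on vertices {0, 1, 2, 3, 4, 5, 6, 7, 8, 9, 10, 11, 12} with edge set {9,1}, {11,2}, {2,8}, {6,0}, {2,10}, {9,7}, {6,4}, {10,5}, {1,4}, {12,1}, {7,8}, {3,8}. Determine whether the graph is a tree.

The graph has 13 vertices and 12 edges.
Connected and |E| = |V| - 1, which characterizes a tree.

Yes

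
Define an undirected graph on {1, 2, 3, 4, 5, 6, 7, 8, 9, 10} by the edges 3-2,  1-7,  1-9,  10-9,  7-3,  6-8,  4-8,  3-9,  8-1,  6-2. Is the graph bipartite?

A valid 2-coloring puts {2, 5, 7, 8, 9} on one side and {1, 3, 4, 6, 10} on the other; every edge crosses between the two sides.

Yes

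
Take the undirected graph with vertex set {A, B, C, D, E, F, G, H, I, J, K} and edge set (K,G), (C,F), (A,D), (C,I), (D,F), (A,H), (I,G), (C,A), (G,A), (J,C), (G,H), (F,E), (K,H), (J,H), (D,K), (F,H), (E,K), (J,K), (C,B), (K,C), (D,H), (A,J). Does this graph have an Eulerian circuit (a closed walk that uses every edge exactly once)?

No

Degrees: A:5, B:1, C:6, D:4, E:2, F:4, G:4, H:6, I:2, J:4, K:6
A, B have odd degree; an Eulerian circuit needs every degree to be even, so none exists.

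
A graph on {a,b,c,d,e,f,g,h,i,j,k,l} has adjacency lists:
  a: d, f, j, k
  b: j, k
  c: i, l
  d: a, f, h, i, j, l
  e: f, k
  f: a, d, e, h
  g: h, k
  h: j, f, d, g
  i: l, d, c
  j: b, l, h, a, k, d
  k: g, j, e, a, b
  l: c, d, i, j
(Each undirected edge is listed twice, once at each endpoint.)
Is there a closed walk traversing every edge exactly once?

Degrees: a:4, b:2, c:2, d:6, e:2, f:4, g:2, h:4, i:3, j:6, k:5, l:4
i, k have odd degree; an Eulerian circuit needs every degree to be even, so none exists.

No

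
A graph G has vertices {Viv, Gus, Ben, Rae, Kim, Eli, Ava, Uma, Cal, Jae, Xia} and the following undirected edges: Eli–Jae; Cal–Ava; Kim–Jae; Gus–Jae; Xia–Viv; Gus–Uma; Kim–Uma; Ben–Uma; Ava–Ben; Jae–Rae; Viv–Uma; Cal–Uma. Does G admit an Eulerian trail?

Degrees: Viv:2, Gus:2, Ben:2, Rae:1, Kim:2, Eli:1, Ava:2, Uma:5, Cal:2, Jae:4, Xia:1
Odd-degree vertices: Rae, Eli, Uma, Xia (4 total).
With 4 odd-degree vertices (more than two), no single trail can use every edge.

No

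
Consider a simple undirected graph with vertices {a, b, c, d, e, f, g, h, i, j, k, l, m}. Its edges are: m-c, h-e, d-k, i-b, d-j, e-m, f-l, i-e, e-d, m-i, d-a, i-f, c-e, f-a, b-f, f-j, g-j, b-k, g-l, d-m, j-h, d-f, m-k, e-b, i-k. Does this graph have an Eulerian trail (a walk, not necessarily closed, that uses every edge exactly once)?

Degrees: a:2, b:4, c:2, d:6, e:6, f:6, g:2, h:2, i:5, j:4, k:4, l:2, m:5
Odd-degree vertices: i, m (2 total).
With 2 odd-degree vertices and all edges in one connected piece, an Eulerian trail exists (from i to m).

Yes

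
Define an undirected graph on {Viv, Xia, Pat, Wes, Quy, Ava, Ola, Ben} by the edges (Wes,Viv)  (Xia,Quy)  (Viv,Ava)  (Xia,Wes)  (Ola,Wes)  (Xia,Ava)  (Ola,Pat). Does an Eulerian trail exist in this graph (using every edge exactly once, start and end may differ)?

No

Degrees: Viv:2, Xia:3, Pat:1, Wes:3, Quy:1, Ava:2, Ola:2, Ben:0
Odd-degree vertices: Xia, Pat, Wes, Quy (4 total).
An Eulerian trail requires 0 or 2 odd-degree vertices; here there are 4.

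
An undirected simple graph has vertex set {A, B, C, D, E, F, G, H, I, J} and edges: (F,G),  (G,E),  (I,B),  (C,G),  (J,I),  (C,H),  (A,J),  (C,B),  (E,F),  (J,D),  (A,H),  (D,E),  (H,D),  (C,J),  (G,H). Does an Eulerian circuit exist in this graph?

Degrees: A:2, B:2, C:4, D:3, E:3, F:2, G:4, H:4, I:2, J:4
Vertices with odd degree: D, E. An Eulerian circuit requires all degrees even.

No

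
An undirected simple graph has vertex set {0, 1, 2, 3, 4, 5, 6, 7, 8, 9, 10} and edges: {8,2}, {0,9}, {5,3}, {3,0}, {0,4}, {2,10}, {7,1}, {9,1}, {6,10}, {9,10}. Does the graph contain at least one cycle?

|V| = 11, |E| = 10, number of components = 1.
A forest on 11 vertices with 1 component has exactly 10 edges, which matches — so no cycle.

No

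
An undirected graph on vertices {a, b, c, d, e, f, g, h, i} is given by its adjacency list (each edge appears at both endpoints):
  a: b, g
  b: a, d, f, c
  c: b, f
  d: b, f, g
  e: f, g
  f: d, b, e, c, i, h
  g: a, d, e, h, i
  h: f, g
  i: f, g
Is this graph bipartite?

f-b-d-f is an odd cycle (length 3), and a bipartite graph can contain only even cycles.

No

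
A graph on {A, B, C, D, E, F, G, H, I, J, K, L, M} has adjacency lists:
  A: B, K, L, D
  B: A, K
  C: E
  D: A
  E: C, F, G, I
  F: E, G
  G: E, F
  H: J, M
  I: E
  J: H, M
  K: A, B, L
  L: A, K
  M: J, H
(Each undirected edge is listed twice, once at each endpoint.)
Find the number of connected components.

3

Component: {H, J, M}
Component: {A, B, D, K, L}
Component: {C, E, F, G, I}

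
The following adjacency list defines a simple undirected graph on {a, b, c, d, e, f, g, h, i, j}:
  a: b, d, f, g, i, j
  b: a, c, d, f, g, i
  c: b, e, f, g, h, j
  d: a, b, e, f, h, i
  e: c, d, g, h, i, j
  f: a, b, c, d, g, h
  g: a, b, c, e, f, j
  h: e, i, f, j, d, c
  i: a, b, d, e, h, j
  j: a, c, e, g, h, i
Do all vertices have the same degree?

Degrees: a:6, b:6, c:6, d:6, e:6, f:6, g:6, h:6, i:6, j:6
Every vertex has degree 6, so the graph is 6-regular.

Yes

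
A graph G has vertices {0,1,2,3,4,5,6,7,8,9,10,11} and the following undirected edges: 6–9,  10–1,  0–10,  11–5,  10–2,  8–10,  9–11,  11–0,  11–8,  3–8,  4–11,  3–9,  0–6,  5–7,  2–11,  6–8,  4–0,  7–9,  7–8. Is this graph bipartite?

The cycle 0-4-11-0 has length 3, which is odd, so the graph is not bipartite.

No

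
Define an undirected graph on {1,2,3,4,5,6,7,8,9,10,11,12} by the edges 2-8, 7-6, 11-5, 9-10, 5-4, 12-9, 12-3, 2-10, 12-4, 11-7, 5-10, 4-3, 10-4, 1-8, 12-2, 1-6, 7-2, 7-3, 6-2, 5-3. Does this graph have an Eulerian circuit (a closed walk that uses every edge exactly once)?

No

Degrees: 1:2, 2:5, 3:4, 4:4, 5:4, 6:3, 7:4, 8:2, 9:2, 10:4, 11:2, 12:4
2, 6 have odd degree; an Eulerian circuit needs every degree to be even, so none exists.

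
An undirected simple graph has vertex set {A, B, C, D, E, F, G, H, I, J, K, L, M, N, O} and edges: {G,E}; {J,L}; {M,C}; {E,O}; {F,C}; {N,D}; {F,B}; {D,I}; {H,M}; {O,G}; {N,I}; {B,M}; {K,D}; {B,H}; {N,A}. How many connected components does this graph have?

4

Component: {J, L}
Component: {E, G, O}
Component: {A, D, I, K, N}
Component: {B, C, F, H, M}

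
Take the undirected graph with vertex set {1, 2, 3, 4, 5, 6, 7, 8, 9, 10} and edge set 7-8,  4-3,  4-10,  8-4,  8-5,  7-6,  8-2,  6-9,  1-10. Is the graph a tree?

|V| = 10, |E| = 9.
Connected and |E| = |V| - 1, which characterizes a tree.

Yes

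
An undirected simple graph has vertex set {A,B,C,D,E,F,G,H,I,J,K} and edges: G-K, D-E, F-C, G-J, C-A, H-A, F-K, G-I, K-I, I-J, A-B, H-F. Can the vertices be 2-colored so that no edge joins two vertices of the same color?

No

The cycle G-I-K-G has length 3, which is odd, so the graph is not bipartite.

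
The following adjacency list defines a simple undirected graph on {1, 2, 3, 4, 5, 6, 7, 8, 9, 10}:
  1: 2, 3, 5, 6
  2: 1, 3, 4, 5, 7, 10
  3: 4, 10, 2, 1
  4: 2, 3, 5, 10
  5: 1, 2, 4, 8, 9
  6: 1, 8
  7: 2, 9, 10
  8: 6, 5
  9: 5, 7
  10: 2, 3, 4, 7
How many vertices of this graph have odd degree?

2

Degrees: 1:4, 2:6, 3:4, 4:4, 5:5, 6:2, 7:3, 8:2, 9:2, 10:4
Odd-degree vertices: 5, 7.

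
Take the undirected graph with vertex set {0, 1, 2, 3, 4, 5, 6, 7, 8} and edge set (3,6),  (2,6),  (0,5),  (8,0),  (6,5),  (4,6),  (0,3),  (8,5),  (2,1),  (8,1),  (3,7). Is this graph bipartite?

0-5-8-0 is an odd cycle (length 3), and a bipartite graph can contain only even cycles.

No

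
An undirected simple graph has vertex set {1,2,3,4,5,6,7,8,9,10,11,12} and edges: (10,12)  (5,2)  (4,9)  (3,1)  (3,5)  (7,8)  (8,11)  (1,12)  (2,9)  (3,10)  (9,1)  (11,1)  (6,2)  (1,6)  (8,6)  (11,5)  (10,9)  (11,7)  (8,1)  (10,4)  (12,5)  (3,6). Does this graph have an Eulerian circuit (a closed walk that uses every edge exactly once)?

Degrees: 1:6, 2:3, 3:4, 4:2, 5:4, 6:4, 7:2, 8:4, 9:4, 10:4, 11:4, 12:3
Vertices with odd degree: 2, 12. An Eulerian circuit requires all degrees even.

No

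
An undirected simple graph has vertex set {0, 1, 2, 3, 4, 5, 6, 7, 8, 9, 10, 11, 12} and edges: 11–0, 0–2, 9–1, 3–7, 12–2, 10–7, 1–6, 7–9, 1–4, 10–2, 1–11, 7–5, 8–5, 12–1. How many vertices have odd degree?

6

Degrees: 0:2, 1:5, 2:3, 3:1, 4:1, 5:2, 6:1, 7:4, 8:1, 9:2, 10:2, 11:2, 12:2
Odd-degree vertices: 1, 2, 3, 4, 6, 8.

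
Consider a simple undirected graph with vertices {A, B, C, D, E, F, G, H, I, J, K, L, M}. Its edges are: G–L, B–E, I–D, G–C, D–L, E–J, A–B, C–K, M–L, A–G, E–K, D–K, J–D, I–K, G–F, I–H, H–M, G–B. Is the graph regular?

No

Degrees: A:2, B:3, C:2, D:4, E:3, F:1, G:5, H:2, I:3, J:2, K:4, L:3, M:2
Vertex F has degree 1 while G has degree 5, so the graph is not regular.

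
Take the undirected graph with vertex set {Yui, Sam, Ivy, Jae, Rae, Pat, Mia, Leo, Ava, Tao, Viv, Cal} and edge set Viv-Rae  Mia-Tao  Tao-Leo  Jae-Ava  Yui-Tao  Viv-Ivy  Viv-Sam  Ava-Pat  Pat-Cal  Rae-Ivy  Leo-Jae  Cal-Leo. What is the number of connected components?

2

Component: {Sam, Ivy, Rae, Viv}
Component: {Yui, Jae, Pat, Mia, Leo, Ava, Tao, Cal}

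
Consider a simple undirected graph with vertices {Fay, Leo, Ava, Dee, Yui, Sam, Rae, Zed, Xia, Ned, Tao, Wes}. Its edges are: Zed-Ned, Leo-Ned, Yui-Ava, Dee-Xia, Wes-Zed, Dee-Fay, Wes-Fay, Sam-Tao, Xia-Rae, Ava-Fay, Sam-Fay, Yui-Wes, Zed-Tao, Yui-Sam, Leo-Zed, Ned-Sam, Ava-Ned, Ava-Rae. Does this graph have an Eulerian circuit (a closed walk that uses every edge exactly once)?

Degrees: Fay:4, Leo:2, Ava:4, Dee:2, Yui:3, Sam:4, Rae:2, Zed:4, Xia:2, Ned:4, Tao:2, Wes:3
Yui, Wes have odd degree; an Eulerian circuit needs every degree to be even, so none exists.

No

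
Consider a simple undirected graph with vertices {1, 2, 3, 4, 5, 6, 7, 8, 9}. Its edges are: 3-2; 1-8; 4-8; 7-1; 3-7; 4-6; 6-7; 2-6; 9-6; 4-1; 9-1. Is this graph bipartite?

No

1-8-4-1 is an odd cycle (length 3), and a bipartite graph can contain only even cycles.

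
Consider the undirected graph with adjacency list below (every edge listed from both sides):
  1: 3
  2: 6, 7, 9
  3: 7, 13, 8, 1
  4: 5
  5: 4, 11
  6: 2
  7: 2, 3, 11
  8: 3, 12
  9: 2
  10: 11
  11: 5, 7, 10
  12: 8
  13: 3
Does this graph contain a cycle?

No

|V| = 13, |E| = 12, number of components = 1.
Since 12 = 13 - 1, the graph is a forest and contains no cycle.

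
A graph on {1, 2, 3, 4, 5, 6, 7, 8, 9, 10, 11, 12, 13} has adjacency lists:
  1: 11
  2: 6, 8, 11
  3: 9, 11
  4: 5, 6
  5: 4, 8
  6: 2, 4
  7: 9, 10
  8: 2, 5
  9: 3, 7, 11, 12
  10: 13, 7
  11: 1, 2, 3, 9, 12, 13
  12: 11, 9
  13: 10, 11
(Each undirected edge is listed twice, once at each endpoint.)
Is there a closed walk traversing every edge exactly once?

Degrees: 1:1, 2:3, 3:2, 4:2, 5:2, 6:2, 7:2, 8:2, 9:4, 10:2, 11:6, 12:2, 13:2
1, 2 have odd degree; an Eulerian circuit needs every degree to be even, so none exists.

No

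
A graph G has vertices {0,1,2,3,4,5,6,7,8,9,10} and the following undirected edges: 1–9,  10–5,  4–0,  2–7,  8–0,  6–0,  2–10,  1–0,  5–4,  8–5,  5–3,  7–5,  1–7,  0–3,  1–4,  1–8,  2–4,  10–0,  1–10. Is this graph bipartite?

The cycle 1-0-10-1 has length 3, which is odd, so the graph is not bipartite.

No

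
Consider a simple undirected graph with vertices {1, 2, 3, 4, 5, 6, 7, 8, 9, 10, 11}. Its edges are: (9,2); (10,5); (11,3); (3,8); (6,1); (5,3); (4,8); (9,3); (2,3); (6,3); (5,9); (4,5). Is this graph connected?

No

Component: {7}
Component: {1, 2, 3, 4, 5, 6, 8, 9, 10, 11}
No edge joins these 2 groups, so the graph is disconnected.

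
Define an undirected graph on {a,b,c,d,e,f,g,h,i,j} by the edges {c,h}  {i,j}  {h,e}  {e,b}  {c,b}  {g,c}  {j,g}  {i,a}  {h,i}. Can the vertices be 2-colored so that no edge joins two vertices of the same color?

i-h-c-g-j-i is an odd cycle (length 5), and a bipartite graph can contain only even cycles.

No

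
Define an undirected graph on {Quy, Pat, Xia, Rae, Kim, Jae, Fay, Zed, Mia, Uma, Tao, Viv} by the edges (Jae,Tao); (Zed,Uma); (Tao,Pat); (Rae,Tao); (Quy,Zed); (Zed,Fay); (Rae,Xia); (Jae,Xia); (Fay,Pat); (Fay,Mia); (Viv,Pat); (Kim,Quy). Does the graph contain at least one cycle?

The graph has 12 vertices, 12 edges, and 1 connected component.
Since 12 > 12 - 1, a cycle must exist; for instance Tao-Rae-Xia-Jae-Tao.

Yes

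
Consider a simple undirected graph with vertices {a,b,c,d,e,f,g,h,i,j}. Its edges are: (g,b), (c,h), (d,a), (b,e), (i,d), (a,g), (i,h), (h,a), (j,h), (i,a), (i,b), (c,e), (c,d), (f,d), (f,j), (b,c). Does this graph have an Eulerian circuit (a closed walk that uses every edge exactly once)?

Yes

Degrees: a:4, b:4, c:4, d:4, e:2, f:2, g:2, h:4, i:4, j:2
Every vertex has even degree and the edges form a single connected piece, so an Eulerian circuit exists.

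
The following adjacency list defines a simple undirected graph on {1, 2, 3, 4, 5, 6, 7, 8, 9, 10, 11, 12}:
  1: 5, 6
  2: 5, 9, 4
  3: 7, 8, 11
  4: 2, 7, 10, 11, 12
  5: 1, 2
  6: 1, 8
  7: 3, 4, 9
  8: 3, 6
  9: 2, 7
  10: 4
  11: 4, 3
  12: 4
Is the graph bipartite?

A valid 2-coloring puts {3, 4, 5, 6, 9} on one side and {1, 2, 7, 8, 10, 11, 12} on the other; every edge crosses between the two sides.

Yes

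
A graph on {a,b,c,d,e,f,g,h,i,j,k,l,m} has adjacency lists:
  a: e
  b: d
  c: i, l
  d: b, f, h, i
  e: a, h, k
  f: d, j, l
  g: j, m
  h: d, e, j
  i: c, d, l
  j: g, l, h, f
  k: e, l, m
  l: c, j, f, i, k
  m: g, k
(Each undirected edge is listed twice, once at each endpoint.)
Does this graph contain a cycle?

Yes

|V| = 13, |E| = 18, number of components = 1.
One cycle is l-j-h-d-f-l.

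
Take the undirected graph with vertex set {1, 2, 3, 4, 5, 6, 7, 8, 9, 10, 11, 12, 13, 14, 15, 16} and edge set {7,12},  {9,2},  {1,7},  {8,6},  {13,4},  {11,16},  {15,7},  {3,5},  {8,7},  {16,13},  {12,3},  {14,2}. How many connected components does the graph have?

4

Component: {10}
Component: {2, 9, 14}
Component: {4, 11, 13, 16}
Component: {1, 3, 5, 6, 7, 8, 12, 15}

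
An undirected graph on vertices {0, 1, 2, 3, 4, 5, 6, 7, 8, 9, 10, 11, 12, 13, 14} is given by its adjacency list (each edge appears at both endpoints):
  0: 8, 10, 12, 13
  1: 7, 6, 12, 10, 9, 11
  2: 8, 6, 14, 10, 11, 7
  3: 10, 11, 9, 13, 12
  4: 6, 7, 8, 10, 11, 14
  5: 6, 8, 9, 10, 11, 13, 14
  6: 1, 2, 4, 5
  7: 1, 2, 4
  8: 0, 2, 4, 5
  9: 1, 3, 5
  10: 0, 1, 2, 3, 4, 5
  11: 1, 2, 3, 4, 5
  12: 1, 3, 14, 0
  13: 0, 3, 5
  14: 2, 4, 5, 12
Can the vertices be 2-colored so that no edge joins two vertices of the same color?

No

2-10-0-12-14-2 is an odd cycle (length 5), and a bipartite graph can contain only even cycles.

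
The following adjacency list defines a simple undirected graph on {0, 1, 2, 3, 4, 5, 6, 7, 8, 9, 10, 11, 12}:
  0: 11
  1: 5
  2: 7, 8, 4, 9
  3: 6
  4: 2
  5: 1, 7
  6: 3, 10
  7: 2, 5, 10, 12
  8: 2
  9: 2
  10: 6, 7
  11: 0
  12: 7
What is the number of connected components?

Component: {0, 11}
Component: {1, 2, 3, 4, 5, 6, 7, 8, 9, 10, 12}

2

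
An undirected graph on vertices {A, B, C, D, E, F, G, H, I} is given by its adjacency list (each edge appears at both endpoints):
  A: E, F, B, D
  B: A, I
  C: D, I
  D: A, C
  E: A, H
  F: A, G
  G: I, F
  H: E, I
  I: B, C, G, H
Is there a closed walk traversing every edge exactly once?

Degrees: A:4, B:2, C:2, D:2, E:2, F:2, G:2, H:2, I:4
All degrees are even and the non-isolated vertices are connected — an Eulerian circuit exists.

Yes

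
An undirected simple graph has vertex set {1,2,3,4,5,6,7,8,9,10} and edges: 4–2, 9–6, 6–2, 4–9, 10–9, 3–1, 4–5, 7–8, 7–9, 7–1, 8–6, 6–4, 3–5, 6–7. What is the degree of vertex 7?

Neighbors of 7: 1, 6, 8, 9.

4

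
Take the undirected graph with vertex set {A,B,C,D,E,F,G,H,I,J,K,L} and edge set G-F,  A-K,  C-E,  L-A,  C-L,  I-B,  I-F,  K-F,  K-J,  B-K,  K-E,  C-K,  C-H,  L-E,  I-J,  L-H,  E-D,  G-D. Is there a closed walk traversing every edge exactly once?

No

Degrees: A:2, B:2, C:4, D:2, E:4, F:3, G:2, H:2, I:3, J:2, K:6, L:4
Vertices with odd degree: F, I. An Eulerian circuit requires all degrees even.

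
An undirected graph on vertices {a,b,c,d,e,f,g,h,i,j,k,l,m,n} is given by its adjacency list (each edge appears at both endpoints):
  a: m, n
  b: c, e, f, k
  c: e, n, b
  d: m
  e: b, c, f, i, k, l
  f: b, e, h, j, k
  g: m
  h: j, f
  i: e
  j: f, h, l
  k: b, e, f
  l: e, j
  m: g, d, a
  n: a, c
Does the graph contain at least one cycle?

Yes

The graph has 14 vertices, 19 edges, and 1 connected component.
Since 19 > 14 - 1, a cycle must exist; for instance c-b-f-h-j-l-e-c.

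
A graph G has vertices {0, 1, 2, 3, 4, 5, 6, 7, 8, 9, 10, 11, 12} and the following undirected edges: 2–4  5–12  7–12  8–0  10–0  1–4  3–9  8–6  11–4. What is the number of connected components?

Component: {3, 9}
Component: {5, 7, 12}
Component: {0, 6, 8, 10}
Component: {1, 2, 4, 11}

4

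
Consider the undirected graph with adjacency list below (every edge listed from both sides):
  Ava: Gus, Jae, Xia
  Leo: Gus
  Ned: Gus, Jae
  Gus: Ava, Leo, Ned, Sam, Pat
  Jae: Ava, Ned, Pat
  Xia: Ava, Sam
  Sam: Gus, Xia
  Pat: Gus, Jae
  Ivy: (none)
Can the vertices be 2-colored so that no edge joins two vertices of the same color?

Color {Gus, Jae, Xia, Ivy} black and {Ava, Leo, Ned, Sam, Pat} white. No edge joins two same-colored vertices, so the graph is bipartite.

Yes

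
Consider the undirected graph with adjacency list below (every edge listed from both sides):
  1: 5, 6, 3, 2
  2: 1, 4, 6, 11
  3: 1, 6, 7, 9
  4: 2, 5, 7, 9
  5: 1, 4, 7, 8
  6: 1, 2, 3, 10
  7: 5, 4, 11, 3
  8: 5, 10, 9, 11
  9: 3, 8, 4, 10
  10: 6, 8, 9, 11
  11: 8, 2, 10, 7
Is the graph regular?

Degrees: 1:4, 2:4, 3:4, 4:4, 5:4, 6:4, 7:4, 8:4, 9:4, 10:4, 11:4
All degrees equal 4; the graph is regular.

Yes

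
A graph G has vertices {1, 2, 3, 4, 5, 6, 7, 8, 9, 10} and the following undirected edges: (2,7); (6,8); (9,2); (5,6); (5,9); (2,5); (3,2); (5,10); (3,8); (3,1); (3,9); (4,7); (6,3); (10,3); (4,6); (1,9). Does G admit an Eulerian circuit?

Yes

Degrees: 1:2, 2:4, 3:6, 4:2, 5:4, 6:4, 7:2, 8:2, 9:4, 10:2
Every vertex has even degree and the edges form a single connected piece, so an Eulerian circuit exists.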